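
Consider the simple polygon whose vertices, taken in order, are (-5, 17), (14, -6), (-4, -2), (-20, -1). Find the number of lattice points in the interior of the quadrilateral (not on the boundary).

318

By the shoelace formula, twice the signed area is |((-5)·(-6) − 14·17) + (14·(-2) − (-4)·(-6)) + ((-4)·(-1) − (-20)·(-2)) + ((-20)·17 − (-5)·(-1))| = 641, so the area is 320.5.
Summing gcd(|Δx|,|Δy|) over the edges gives the boundary count: gcd(19,23) + gcd(18,4) + gcd(16,1) + gcd(15,18) = 1+2+1+3 = 7.
Pick's theorem gives I = A − B/2 + 1 = 320.5 − 7/2 + 1 = 318.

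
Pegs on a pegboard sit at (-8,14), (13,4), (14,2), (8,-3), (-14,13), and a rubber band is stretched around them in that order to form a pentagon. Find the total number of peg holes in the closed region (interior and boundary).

170

The shoelace formula gives twice the area as |[(-8)·4 − 13·14] + [13·2 − 14·4] + [14·(-3) − 8·2] + [8·13 − (-14)·(-3)] + [(-14)·14 − (-8)·13]| = 332, so the area is 166.
Summing gcd(|Δx|,|Δy|) over the edges gives the boundary count: gcd(21,10) + gcd(1,2) + gcd(6,5) + gcd(22,16) + gcd(6,1) = 1+1+1+2+1 = 6.
Pick's theorem gives I = A − B/2 + 1 = 166 − 6/2 + 1 = 164, so the closed region contains I + B = 164 + 6 = 170 lattice points.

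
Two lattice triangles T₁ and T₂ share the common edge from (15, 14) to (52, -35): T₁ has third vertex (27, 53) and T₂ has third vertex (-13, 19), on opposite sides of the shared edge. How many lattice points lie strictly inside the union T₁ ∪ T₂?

The union is the simple quadrilateral with vertices (15, 14), (27, 53), (52, -35), (-13, 19) in order.
Using the shoelace formula, 2A = |(15·53 − 27·14) + (27·(-35) − 52·53) + (52·19 − (-13)·(-35)) + ((-13)·14 − 15·19)| = 3218, so the area is 1609.
Summing gcd(|Δx|,|Δy|) over the edges gives the boundary count: gcd(12,39) + gcd(25,88) + gcd(65,54) + gcd(28,5) = 3+1+1+1 = 6.
By Pick's theorem I = A − B/2 + 1 = 1609 − 6/2 + 1 = 1607.

1607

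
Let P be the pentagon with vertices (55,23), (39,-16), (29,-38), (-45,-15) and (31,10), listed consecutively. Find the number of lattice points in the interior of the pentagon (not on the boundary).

The shoelace formula gives twice the area as |[55·(-16) − 39·23] + [39·(-38) − 29·(-16)] + [29·(-15) − (-45)·(-38)] + [(-45)·10 − 31·(-15)] + [31·23 − 55·10]| = 4762, so the area is 2381.
Along each edge there are gcd(|Δx|,|Δy|)+1 lattice points, so counting each shared vertex once the boundary has gcd(16,39) + gcd(10,22) + gcd(74,23) + gcd(76,25) + gcd(24,13) = 1+2+1+1+1 = 6.
Pick's theorem gives I = A − B/2 + 1 = 2381 − 6/2 + 1 = 2379.

2379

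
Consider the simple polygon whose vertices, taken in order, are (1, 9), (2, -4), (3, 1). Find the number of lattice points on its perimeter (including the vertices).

Summing gcd(|Δx|,|Δy|) over the edges gives the boundary count: gcd(1,13) + gcd(1,5) + gcd(2,8) = 1+1+2 = 4.

4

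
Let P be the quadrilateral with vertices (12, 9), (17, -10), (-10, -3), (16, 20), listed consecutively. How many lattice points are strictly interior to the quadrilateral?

335

By the shoelace formula, twice the signed area is |(12·(-10) − 17·9) + (17·(-3) − (-10)·(-10)) + ((-10)·20 − 16·(-3)) + (16·9 − 12·20)| = 672, so the area is 336.
Along each edge there are gcd(|Δx|,|Δy|)+1 lattice points, so counting each shared vertex once the boundary has gcd(5,19) + gcd(27,7) + gcd(26,23) + gcd(4,11) = 1+1+1+1 = 4.
By Pick's theorem A = I + B/2 − 1, so I = 336 − 4/2 + 1 = 335.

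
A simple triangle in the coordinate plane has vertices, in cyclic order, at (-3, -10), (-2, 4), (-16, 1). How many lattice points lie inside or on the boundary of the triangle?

Using the shoelace formula, 2A = |[(-3)·4 − (-2)·(-10)] + [(-2)·1 − (-16)·4] + [(-16)·(-10) − (-3)·1]| = 193, so the area is 96.5.
The number of boundary lattice points is Σ gcd(|Δx|,|Δy|) = gcd(1,14) + gcd(14,3) + gcd(13,11) = 1+1+1 = 3.
Pick's theorem gives I = A − B/2 + 1 = 96.5 − 3/2 + 1 = 96, so the closed region contains I + B = 96 + 3 = 99 lattice points.

99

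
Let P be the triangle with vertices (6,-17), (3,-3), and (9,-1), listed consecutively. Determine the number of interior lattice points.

By the shoelace formula, twice the signed area is |[6·(-3) − 3·(-17)] + [3·(-1) − 9·(-3)] + [9·(-17) − 6·(-1)]| = 90, so the area is 45.
The number of boundary lattice points is Σ gcd(|Δx|,|Δy|) = gcd(3,14) + gcd(6,2) + gcd(3,16) = 1+2+1 = 4.
Pick's theorem gives I = A − B/2 + 1 = 45 − 4/2 + 1 = 44.

44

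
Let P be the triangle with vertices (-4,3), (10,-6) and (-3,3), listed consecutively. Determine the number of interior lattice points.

4

Using the shoelace formula, 2A = |[(-4)·(-6) − 10·3] + [10·3 − (-3)·(-6)] + [(-3)·3 − (-4)·3]| = 9, so the area is 9/2.
Summing gcd(|Δx|,|Δy|) over the edges gives the boundary count: gcd(14,9) + gcd(13,9) + gcd(1,0) = 1+1+1 = 3.
By Pick's theorem A = I + B/2 − 1, so I = 9/2 − 3/2 + 1 = 4.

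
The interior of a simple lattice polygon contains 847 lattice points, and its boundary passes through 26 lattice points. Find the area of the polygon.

Pick's theorem states A = I + B/2 − 1, so A = 847 + 26/2 − 1 = 859.

859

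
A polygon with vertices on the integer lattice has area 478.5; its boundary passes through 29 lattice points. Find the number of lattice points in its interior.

From Pick's theorem, I = A − B/2 + 1 = 478.5 − 29/2 + 1 = 465.

465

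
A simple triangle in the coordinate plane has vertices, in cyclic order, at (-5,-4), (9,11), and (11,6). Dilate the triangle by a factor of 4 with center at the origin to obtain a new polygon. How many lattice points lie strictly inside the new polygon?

793

Using the shoelace formula, 2A = |[(-5)·11 − 9·(-4)] + [9·6 − 11·11] + [11·(-4) − (-5)·6]| = 100, so the area is 50.
Summing gcd(|Δx|,|Δy|) over the edges gives the boundary count: gcd(14,15) + gcd(2,5) + gcd(16,10) = 1+1+2 = 4.
Scaling by 4 multiplies the area by 4² = 16 (so the new area is 800) and multiplies the boundary lattice-point count by 4, giving 16.
By Pick's theorem, the interior count of the dilated polygon is 800 − 16/2 + 1 = 793.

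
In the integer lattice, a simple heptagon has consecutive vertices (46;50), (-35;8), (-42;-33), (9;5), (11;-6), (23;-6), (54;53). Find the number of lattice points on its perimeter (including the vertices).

Along each edge there are gcd(|Δx|,|Δy|)+1 lattice points, so counting each shared vertex once the boundary has gcd(81,42) + gcd(7,41) + gcd(51,38) + gcd(2,11) + gcd(12,0) + gcd(31,59) + gcd(8,3) = 3+1+1+1+12+1+1 = 20.

20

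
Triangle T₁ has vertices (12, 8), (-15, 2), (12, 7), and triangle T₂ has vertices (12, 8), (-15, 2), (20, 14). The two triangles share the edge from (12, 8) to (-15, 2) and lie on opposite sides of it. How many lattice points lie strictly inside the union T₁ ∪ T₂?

69

The union is the simple quadrilateral with vertices (12, 8), (12, 7), (-15, 2), (20, 14) in order.
By the shoelace formula, twice the signed area is |(12·7 − 12·8) + (12·2 − (-15)·7) + ((-15)·14 − 20·2) + (20·8 − 12·14)| = 141, so the area is 141/2.
Summing gcd(|Δx|,|Δy|) over the edges gives the boundary count: gcd(0,1) + gcd(27,5) + gcd(35,12) + gcd(8,6) = 1+1+1+2 = 5.
By Pick's theorem I = A − B/2 + 1 = 141/2 − 5/2 + 1 = 69.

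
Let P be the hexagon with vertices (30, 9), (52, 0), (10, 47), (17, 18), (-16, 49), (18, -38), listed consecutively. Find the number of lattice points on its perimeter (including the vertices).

Summing gcd(|Δx|,|Δy|) over the edges gives the boundary count: gcd(22,9) + gcd(42,47) + gcd(7,29) + gcd(33,31) + gcd(34,87) + gcd(12,47) = 1+1+1+1+1+1 = 6.

6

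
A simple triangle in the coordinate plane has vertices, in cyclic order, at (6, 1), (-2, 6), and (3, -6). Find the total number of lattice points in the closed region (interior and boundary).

38

The shoelace formula gives twice the area as |(6·6 − (-2)·1) + ((-2)·(-6) − 3·6) + (3·1 − 6·(-6))| = 71, so the area is 35.5.
Summing gcd(|Δx|,|Δy|) over the edges gives the boundary count: gcd(8,5) + gcd(5,12) + gcd(3,7) = 1+1+1 = 3.
Pick's theorem gives I = A − B/2 + 1 = 35.5 − 3/2 + 1 = 35, so the closed region contains I + B = 35 + 3 = 38 lattice points.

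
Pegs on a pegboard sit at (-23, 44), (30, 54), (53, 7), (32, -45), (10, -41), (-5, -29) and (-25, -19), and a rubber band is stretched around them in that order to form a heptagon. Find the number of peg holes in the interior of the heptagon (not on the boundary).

5665

By the shoelace formula, twice the signed area is |[(-23)·54 − 30·44] + [30·7 − 53·54] + [53·(-45) − 32·7] + [32·(-41) − 10·(-45)] + [10·(-29) − (-5)·(-41)] + [(-5)·(-19) − (-25)·(-29)] + [(-25)·44 − (-23)·(-19)]| = 11347, so the area is 11347/2.
The number of boundary lattice points is Σ gcd(|Δx|,|Δy|) = gcd(53,10) + gcd(23,47) + gcd(21,52) + gcd(22,4) + gcd(15,12) + gcd(20,10) + gcd(2,63) = 1+1+1+2+3+10+1 = 19.
By Pick's theorem A = I + B/2 − 1, so I = 11347/2 − 19/2 + 1 = 5665.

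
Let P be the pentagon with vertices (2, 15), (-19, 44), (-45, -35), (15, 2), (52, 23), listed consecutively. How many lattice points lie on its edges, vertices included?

The number of boundary lattice points is Σ gcd(|Δx|,|Δy|) = gcd(21,29) + gcd(26,79) + gcd(60,37) + gcd(37,21) + gcd(50,8) = 1+1+1+1+2 = 6.

6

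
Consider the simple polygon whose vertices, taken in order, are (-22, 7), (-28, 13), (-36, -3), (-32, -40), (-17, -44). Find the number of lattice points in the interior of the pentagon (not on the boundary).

Using the shoelace formula, 2A = |[(-22)·13 − (-28)·7] + [(-28)·(-3) − (-36)·13] + [(-36)·(-40) − (-32)·(-3)] + [(-32)·(-44) − (-17)·(-40)] + [(-17)·7 − (-22)·(-44)]| = 1447, so the area is 1447/2.
The number of boundary lattice points is Σ gcd(|Δx|,|Δy|) = gcd(6,6) + gcd(8,16) + gcd(4,37) + gcd(15,4) + gcd(5,51) = 6+8+1+1+1 = 17.
By Pick's theorem A = I + B/2 − 1, so I = 1447/2 − 17/2 + 1 = 716.

716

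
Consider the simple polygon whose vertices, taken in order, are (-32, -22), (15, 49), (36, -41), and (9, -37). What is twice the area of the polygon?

Using the shoelace formula, 2A = |[(-32)·49 − 15·(-22)] + [15·(-41) − 36·49] + [36·(-37) − 9·(-41)] + [9·(-22) − (-32)·(-37)]| = 5962, so the area is 2981.

5962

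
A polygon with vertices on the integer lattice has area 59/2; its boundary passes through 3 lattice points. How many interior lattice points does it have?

From Pick's theorem, I = A − B/2 + 1 = 59/2 − 3/2 + 1 = 29.

29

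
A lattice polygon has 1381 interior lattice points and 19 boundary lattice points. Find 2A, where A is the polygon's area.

Pick's theorem states A = I + B/2 − 1, so A = 1381 + 19/2 − 1 = 2779/2.
Hence 2A = 2779.

2779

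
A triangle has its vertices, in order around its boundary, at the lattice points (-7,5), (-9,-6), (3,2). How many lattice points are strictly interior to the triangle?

The shoelace formula gives twice the area as |[(-7)·(-6) − (-9)·5] + [(-9)·2 − 3·(-6)] + [3·5 − (-7)·2]| = 116, so the area is 58.
Along each edge there are gcd(|Δx|,|Δy|)+1 lattice points, so counting each shared vertex once the boundary has gcd(2,11) + gcd(12,8) + gcd(10,3) = 1+4+1 = 6.
Pick's theorem gives I = A − B/2 + 1 = 58 − 6/2 + 1 = 56.

56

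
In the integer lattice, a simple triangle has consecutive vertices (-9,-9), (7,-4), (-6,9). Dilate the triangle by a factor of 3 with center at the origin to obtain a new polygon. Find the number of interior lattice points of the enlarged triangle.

The shoelace formula gives twice the area as |[(-9)·(-4) − 7·(-9)] + [7·9 − (-6)·(-4)] + [(-6)·(-9) − (-9)·9]| = 273, so the area is 273/2.
Along each edge there are gcd(|Δx|,|Δy|)+1 lattice points, so counting each shared vertex once the boundary has gcd(16,5) + gcd(13,13) + gcd(3,18) = 1+13+3 = 17.
Scaling by 3 multiplies the area by 3² = 9 (so the new area is 2457/2) and multiplies the boundary lattice-point count by 3, giving 51.
By Pick's theorem, the interior count of the dilated polygon is 2457/2 − 51/2 + 1 = 1204.

1204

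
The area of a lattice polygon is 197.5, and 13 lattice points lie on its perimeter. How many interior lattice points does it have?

192

From Pick's theorem, I = A − B/2 + 1 = 197.5 − 13/2 + 1 = 192.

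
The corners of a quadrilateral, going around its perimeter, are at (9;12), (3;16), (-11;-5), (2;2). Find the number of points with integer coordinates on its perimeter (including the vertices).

11

Summing gcd(|Δx|,|Δy|) over the edges gives the boundary count: gcd(6,4) + gcd(14,21) + gcd(13,7) + gcd(7,10) = 2+7+1+1 = 11.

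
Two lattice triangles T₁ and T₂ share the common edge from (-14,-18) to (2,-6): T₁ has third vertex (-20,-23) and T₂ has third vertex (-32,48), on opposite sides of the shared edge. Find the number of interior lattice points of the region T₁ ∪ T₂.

636

The union is the simple quadrilateral with vertices (-14,-18), (-20,-23), (2,-6), (-32,48) in order.
By the shoelace formula, twice the signed area is |((-14)·(-23) − (-20)·(-18)) + ((-20)·(-6) − 2·(-23)) + (2·48 − (-32)·(-6)) + ((-32)·(-18) − (-14)·48)| = 1280, so the area is 640.
Summing gcd(|Δx|,|Δy|) over the edges gives the boundary count: gcd(6,5) + gcd(22,17) + gcd(34,54) + gcd(18,66) = 1+1+2+6 = 10.
By Pick's theorem I = A − B/2 + 1 = 640 − 10/2 + 1 = 636.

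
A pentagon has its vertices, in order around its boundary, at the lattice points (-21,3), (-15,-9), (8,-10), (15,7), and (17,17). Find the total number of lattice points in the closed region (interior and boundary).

Using the shoelace formula, 2A = |[(-21)·(-9) − (-15)·3] + [(-15)·(-10) − 8·(-9)] + [8·7 − 15·(-10)] + [15·17 − 17·7] + [17·3 − (-21)·17]| = 1206, so the area is 603.
Along each edge there are gcd(|Δx|,|Δy|)+1 lattice points, so counting each shared vertex once the boundary has gcd(6,12) + gcd(23,1) + gcd(7,17) + gcd(2,10) + gcd(38,14) = 6+1+1+2+2 = 12.
Pick's theorem gives I = A − B/2 + 1 = 603 − 12/2 + 1 = 598, so the closed region contains I + B = 598 + 12 = 610 lattice points.

610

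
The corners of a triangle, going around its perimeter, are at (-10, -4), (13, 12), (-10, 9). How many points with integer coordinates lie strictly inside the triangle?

Using the shoelace formula, 2A = |((-10)·12 − 13·(-4)) + (13·9 − (-10)·12) + ((-10)·(-4) − (-10)·9)| = 299, so the area is 299/2.
The number of boundary lattice points is Σ gcd(|Δx|,|Δy|) = gcd(23,16) + gcd(23,3) + gcd(0,13) = 1+1+13 = 15.
By Pick's theorem A = I + B/2 − 1, so I = 299/2 − 15/2 + 1 = 143.

143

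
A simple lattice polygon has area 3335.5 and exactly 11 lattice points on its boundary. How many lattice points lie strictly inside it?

3331

Pick's theorem A = I + B/2 − 1 rearranges to I = A − B/2 + 1 = 3335.5 − 11/2 + 1 = 3331.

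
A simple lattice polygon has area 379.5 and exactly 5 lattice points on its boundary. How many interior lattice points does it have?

378

Pick's theorem A = I + B/2 − 1 rearranges to I = A − B/2 + 1 = 379.5 − 5/2 + 1 = 378.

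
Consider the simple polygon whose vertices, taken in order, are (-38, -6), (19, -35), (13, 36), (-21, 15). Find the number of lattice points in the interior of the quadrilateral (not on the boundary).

2114

By the shoelace formula, twice the signed area is |[(-38)·(-35) − 19·(-6)] + [19·36 − 13·(-35)] + [13·15 − (-21)·36] + [(-21)·(-6) − (-38)·15]| = 4230, so the area is 2115.
Along each edge there are gcd(|Δx|,|Δy|)+1 lattice points, so counting each shared vertex once the boundary has gcd(57,29) + gcd(6,71) + gcd(34,21) + gcd(17,21) = 1+1+1+1 = 4.
By Pick's theorem A = I + B/2 − 1, so I = 2115 − 4/2 + 1 = 2114.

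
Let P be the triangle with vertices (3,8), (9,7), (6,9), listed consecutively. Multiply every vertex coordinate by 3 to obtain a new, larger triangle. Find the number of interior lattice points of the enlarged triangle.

Using the shoelace formula, 2A = |[3·7 − 9·8] + [9·9 − 6·7] + [6·8 − 3·9]| = 9, so the area is 9/2.
Along each edge there are gcd(|Δx|,|Δy|)+1 lattice points, so counting each shared vertex once the boundary has gcd(6,1) + gcd(3,2) + gcd(3,1) = 1+1+1 = 3.
Scaling by 3 multiplies the area by 3² = 9 (so the new area is 40.5) and multiplies the boundary lattice-point count by 3, giving 9.
By Pick's theorem, the interior count of the dilated polygon is 40.5 − 9/2 + 1 = 37.

37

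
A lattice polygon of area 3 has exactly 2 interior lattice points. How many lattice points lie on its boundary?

4

Pick's theorem gives A = I + B/2 − 1, so B = 2(A − I + 1) = 2(3 − 2 + 1) = 4.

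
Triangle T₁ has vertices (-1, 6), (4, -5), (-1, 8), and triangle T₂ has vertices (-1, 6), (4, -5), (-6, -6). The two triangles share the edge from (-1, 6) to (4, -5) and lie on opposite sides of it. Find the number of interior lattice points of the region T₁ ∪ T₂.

61

The union is the simple quadrilateral with vertices (-1, 6), (-1, 8), (4, -5), (-6, -6) in order.
The shoelace formula gives twice the area as |((-1)·8 − (-1)·6) + ((-1)·(-5) − 4·8) + (4·(-6) − (-6)·(-5)) + ((-6)·6 − (-1)·(-6))| = 125, so the area is 125/2.
The number of boundary lattice points is Σ gcd(|Δx|,|Δy|) = gcd(0,2) + gcd(5,13) + gcd(10,1) + gcd(5,12) = 2+1+1+1 = 5.
By Pick's theorem I = A − B/2 + 1 = 125/2 − 5/2 + 1 = 61.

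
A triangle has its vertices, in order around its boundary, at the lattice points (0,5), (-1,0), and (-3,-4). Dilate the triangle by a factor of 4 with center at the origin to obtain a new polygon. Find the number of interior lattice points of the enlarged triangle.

By the shoelace formula, twice the signed area is |[0·0 − (-1)·5] + [(-1)·(-4) − (-3)·0] + [(-3)·5 − 0·(-4)]| = 6, so the area is 3.
The number of boundary lattice points is Σ gcd(|Δx|,|Δy|) = gcd(1,5) + gcd(2,4) + gcd(3,9) = 1+2+3 = 6.
Scaling by 4 multiplies the area by 4² = 16 (so the new area is 48) and multiplies the boundary lattice-point count by 4, giving 24.
By Pick's theorem, the interior count of the dilated polygon is 48 − 24/2 + 1 = 37.

37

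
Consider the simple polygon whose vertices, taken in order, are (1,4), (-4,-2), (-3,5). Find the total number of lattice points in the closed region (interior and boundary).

The shoelace formula gives twice the area as |[1·(-2) − (-4)·4] + [(-4)·5 − (-3)·(-2)] + [(-3)·4 − 1·5]| = 29, so the area is 14.5.
Along each edge there are gcd(|Δx|,|Δy|)+1 lattice points, so counting each shared vertex once the boundary has gcd(5,6) + gcd(1,7) + gcd(4,1) = 1+1+1 = 3.
Pick's theorem gives I = A − B/2 + 1 = 14.5 − 3/2 + 1 = 14, so the closed region contains I + B = 14 + 3 = 17 lattice points.

17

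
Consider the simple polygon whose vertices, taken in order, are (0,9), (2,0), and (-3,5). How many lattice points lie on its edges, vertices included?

7

Summing gcd(|Δx|,|Δy|) over the edges gives the boundary count: gcd(2,9) + gcd(5,5) + gcd(3,4) = 1+5+1 = 7.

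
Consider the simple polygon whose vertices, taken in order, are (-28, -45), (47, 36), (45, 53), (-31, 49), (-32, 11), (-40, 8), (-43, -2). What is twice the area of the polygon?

The shoelace formula gives twice the area as |[(-28)·36 − 47·(-45)] + [47·53 − 45·36] + [45·49 − (-31)·53] + [(-31)·11 − (-32)·49] + [(-32)·8 − (-40)·11] + [(-40)·(-2) − (-43)·8] + [(-43)·(-45) − (-28)·(-2)]| = 9540, so the area is 4770.

9540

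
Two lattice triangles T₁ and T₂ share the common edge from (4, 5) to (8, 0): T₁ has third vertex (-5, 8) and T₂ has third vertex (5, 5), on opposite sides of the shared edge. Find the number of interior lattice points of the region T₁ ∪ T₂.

The union is the simple quadrilateral with vertices (4, 5), (-5, 8), (8, 0), (5, 5) in order.
Using the shoelace formula, 2A = |[4·8 − (-5)·5] + [(-5)·0 − 8·8] + [8·5 − 5·0] + [5·5 − 4·5]| = 38, so the area is 19.
Summing gcd(|Δx|,|Δy|) over the edges gives the boundary count: gcd(9,3) + gcd(13,8) + gcd(3,5) + gcd(1,0) = 3+1+1+1 = 6.
By Pick's theorem I = A − B/2 + 1 = 19 − 6/2 + 1 = 17.

17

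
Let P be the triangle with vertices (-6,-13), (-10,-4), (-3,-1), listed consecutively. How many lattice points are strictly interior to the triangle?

36

By the shoelace formula, twice the signed area is |((-6)·(-4) − (-10)·(-13)) + ((-10)·(-1) − (-3)·(-4)) + ((-3)·(-13) − (-6)·(-1))| = 75, so the area is 75/2.
The number of boundary lattice points is Σ gcd(|Δx|,|Δy|) = gcd(4,9) + gcd(7,3) + gcd(3,12) = 1+1+3 = 5.
By Pick's theorem A = I + B/2 − 1, so I = 75/2 − 5/2 + 1 = 36.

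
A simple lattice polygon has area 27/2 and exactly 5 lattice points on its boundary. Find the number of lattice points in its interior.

12

Pick's theorem A = I + B/2 − 1 rearranges to I = A − B/2 + 1 = 27/2 − 5/2 + 1 = 12.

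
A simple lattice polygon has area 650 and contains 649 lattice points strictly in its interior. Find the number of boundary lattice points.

Pick's theorem gives A = I + B/2 − 1, so B = 2(A − I + 1) = 2(650 − 649 + 1) = 4.

4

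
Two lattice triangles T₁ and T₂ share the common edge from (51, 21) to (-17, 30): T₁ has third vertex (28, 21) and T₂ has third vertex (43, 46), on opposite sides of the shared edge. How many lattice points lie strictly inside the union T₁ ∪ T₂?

The union is the simple quadrilateral with vertices (51, 21), (28, 21), (-17, 30), (43, 46) in order.
The shoelace formula gives twice the area as |[51·21 − 28·21] + [28·30 − (-17)·21] + [(-17)·46 − 43·30] + [43·21 − 51·46]| = 1835, so the area is 917.5.
The number of boundary lattice points is Σ gcd(|Δx|,|Δy|) = gcd(23,0) + gcd(45,9) + gcd(60,16) + gcd(8,25) = 23+9+4+1 = 37.
By Pick's theorem I = A − B/2 + 1 = 917.5 − 37/2 + 1 = 900.

900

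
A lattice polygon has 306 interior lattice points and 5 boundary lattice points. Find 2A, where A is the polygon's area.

615

By Pick's theorem, A = I + B/2 − 1 = 306 + 5/2 − 1 = 615/2.
Hence 2A = 615.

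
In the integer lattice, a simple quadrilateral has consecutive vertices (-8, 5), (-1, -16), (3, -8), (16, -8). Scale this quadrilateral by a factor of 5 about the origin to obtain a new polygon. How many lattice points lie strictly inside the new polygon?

3801

Using the shoelace formula, 2A = |((-8)·(-16) − (-1)·5) + ((-1)·(-8) − 3·(-16)) + (3·(-8) − 16·(-8)) + (16·5 − (-8)·(-8))| = 309, so the area is 154.5.
Summing gcd(|Δx|,|Δy|) over the edges gives the boundary count: gcd(7,21) + gcd(4,8) + gcd(13,0) + gcd(24,13) = 7+4+13+1 = 25.
Scaling by 5 multiplies the area by 5² = 25 (so the new area is 7725/2) and multiplies the boundary lattice-point count by 5, giving 125.
By Pick's theorem, the interior count of the dilated polygon is 7725/2 − 125/2 + 1 = 3801.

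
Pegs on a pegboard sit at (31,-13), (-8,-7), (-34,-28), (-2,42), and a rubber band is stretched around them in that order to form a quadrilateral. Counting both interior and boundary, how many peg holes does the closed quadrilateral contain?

1557

Using the shoelace formula, 2A = |[31·(-7) − (-8)·(-13)] + [(-8)·(-28) − (-34)·(-7)] + [(-34)·42 − (-2)·(-28)] + [(-2)·(-13) − 31·42]| = 3095, so the area is 3095/2.
Along each edge there are gcd(|Δx|,|Δy|)+1 lattice points, so counting each shared vertex once the boundary has gcd(39,6) + gcd(26,21) + gcd(32,70) + gcd(33,55) = 3+1+2+11 = 17.
Pick's theorem gives I = A − B/2 + 1 = 3095/2 − 17/2 + 1 = 1540, so the closed region contains I + B = 1540 + 17 = 1557 lattice points.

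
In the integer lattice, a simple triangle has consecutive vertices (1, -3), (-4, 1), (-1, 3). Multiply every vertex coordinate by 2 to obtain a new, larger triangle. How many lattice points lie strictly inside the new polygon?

41

By the shoelace formula, twice the signed area is |[1·1 − (-4)·(-3)] + [(-4)·3 − (-1)·1] + [(-1)·(-3) − 1·3]| = 22, so the area is 11.
Summing gcd(|Δx|,|Δy|) over the edges gives the boundary count: gcd(5,4) + gcd(3,2) + gcd(2,6) = 1+1+2 = 4.
Scaling by 2 multiplies the area by 2² = 4 (so the new area is 44) and multiplies the boundary lattice-point count by 2, giving 8.
By Pick's theorem, the interior count of the dilated polygon is 44 − 8/2 + 1 = 41.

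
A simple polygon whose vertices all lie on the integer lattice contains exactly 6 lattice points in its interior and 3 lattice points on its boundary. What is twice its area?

13

Pick's theorem states A = I + B/2 − 1, so A = 6 + 3/2 − 1 = 13/2.
Hence 2A = 13.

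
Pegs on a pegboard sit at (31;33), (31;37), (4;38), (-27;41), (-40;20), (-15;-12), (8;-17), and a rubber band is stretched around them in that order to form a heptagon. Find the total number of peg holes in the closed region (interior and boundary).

2689

The shoelace formula gives twice the area as |(31·37 − 31·33) + (31·38 − 4·37) + (4·41 − (-27)·38) + ((-27)·20 − (-40)·41) + ((-40)·(-12) − (-15)·20) + ((-15)·(-17) − 8·(-12)) + (8·33 − 31·(-17))| = 5366, so the area is 2683.
Along each edge there are gcd(|Δx|,|Δy|)+1 lattice points, so counting each shared vertex once the boundary has gcd(0,4) + gcd(27,1) + gcd(31,3) + gcd(13,21) + gcd(25,32) + gcd(23,5) + gcd(23,50) = 4+1+1+1+1+1+1 = 10.
Pick's theorem gives I = A − B/2 + 1 = 2683 − 10/2 + 1 = 2679, so the closed region contains I + B = 2679 + 10 = 2689 lattice points.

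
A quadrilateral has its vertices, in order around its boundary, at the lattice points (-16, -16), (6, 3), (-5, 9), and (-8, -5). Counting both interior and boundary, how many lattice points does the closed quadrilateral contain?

By the shoelace formula, twice the signed area is |((-16)·3 − 6·(-16)) + (6·9 − (-5)·3) + ((-5)·(-5) − (-8)·9) + ((-8)·(-16) − (-16)·(-5))| = 262, so the area is 131.
Along each edge there are gcd(|Δx|,|Δy|)+1 lattice points, so counting each shared vertex once the boundary has gcd(22,19) + gcd(11,6) + gcd(3,14) + gcd(8,11) = 1+1+1+1 = 4.
Pick's theorem gives I = A − B/2 + 1 = 131 − 4/2 + 1 = 130, so the closed region contains I + B = 130 + 4 = 134 lattice points.

134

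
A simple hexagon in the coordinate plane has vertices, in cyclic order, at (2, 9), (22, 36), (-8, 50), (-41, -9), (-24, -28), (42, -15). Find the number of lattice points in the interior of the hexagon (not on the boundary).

3124

The shoelace formula gives twice the area as |(2·36 − 22·9) + (22·50 − (-8)·36) + ((-8)·(-9) − (-41)·50) + ((-41)·(-28) − (-24)·(-9)) + ((-24)·(-15) − 42·(-28)) + (42·9 − 2·(-15))| = 6260, so the area is 3130.
Summing gcd(|Δx|,|Δy|) over the edges gives the boundary count: gcd(20,27) + gcd(30,14) + gcd(33,59) + gcd(17,19) + gcd(66,13) + gcd(40,24) = 1+2+1+1+1+8 = 14.
Pick's theorem gives I = A − B/2 + 1 = 3130 − 14/2 + 1 = 3124.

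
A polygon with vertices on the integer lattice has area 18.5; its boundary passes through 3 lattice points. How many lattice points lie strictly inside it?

18

Pick's theorem A = I + B/2 − 1 rearranges to I = A − B/2 + 1 = 18.5 − 3/2 + 1 = 18.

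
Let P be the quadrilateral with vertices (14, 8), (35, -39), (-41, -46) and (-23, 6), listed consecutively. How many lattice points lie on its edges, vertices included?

5

Summing gcd(|Δx|,|Δy|) over the edges gives the boundary count: gcd(21,47) + gcd(76,7) + gcd(18,52) + gcd(37,2) = 1+1+2+1 = 5.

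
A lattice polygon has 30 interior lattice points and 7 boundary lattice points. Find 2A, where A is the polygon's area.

65

By Pick's theorem, A = I + B/2 − 1 = 30 + 7/2 − 1 = 65/2.
Hence 2A = 65.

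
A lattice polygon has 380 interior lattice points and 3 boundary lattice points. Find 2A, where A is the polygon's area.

Pick's theorem states A = I + B/2 − 1, so A = 380 + 3/2 − 1 = 761/2.
Hence 2A = 761.

761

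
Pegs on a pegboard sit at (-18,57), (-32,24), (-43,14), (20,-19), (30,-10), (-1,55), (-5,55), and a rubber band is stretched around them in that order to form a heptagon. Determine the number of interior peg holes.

By the shoelace formula, twice the signed area is |((-18)·24 − (-32)·57) + ((-32)·14 − (-43)·24) + ((-43)·(-19) − 20·14) + (20·(-10) − 30·(-19)) + (30·55 − (-1)·(-10)) + ((-1)·55 − (-5)·55) + ((-5)·57 − (-18)·55)| = 5448, so the area is 2724.
Along each edge there are gcd(|Δx|,|Δy|)+1 lattice points, so counting each shared vertex once the boundary has gcd(14,33) + gcd(11,10) + gcd(63,33) + gcd(10,9) + gcd(31,65) + gcd(4,0) + gcd(13,2) = 1+1+3+1+1+4+1 = 12.
Pick's theorem gives I = A − B/2 + 1 = 2724 − 12/2 + 1 = 2719.

2719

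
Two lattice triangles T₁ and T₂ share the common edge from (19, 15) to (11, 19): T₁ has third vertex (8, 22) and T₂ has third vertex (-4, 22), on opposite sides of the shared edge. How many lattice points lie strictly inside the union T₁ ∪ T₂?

The union is the simple quadrilateral with vertices (19, 15), (8, 22), (11, 19), (-4, 22) in order.
Using the shoelace formula, 2A = |(19·22 − 8·15) + (8·19 − 11·22) + (11·22 − (-4)·19) + ((-4)·15 − 19·22)| = 48, so the area is 24.
Summing gcd(|Δx|,|Δy|) over the edges gives the boundary count: gcd(11,7) + gcd(3,3) + gcd(15,3) + gcd(23,7) = 1+3+3+1 = 8.
By Pick's theorem I = A − B/2 + 1 = 24 − 8/2 + 1 = 21.

21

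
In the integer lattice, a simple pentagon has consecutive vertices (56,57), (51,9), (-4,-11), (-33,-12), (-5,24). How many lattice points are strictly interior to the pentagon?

By the shoelace formula, twice the signed area is |[56·9 − 51·57] + [51·(-11) − (-4)·9] + [(-4)·(-12) − (-33)·(-11)] + [(-33)·24 − (-5)·(-12)] + [(-5)·57 − 56·24]| = 5724, so the area is 2862.
The number of boundary lattice points is Σ gcd(|Δx|,|Δy|) = gcd(5,48) + gcd(55,20) + gcd(29,1) + gcd(28,36) + gcd(61,33) = 1+5+1+4+1 = 12.
Pick's theorem gives I = A − B/2 + 1 = 2862 − 12/2 + 1 = 2857.

2857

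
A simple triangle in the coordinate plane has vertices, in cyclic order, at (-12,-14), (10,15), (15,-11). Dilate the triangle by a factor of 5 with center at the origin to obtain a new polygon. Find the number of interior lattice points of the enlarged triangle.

8951

Using the shoelace formula, 2A = |((-12)·15 − 10·(-14)) + (10·(-11) − 15·15) + (15·(-14) − (-12)·(-11))| = 717, so the area is 717/2.
The number of boundary lattice points is Σ gcd(|Δx|,|Δy|) = gcd(22,29) + gcd(5,26) + gcd(27,3) = 1+1+3 = 5.
Scaling by 5 multiplies the area by 5² = 25 (so the new area is 17925/2) and multiplies the boundary lattice-point count by 5, giving 25.
By Pick's theorem, the interior count of the dilated polygon is 17925/2 − 25/2 + 1 = 8951.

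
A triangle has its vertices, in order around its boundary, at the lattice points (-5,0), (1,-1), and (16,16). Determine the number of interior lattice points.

58

Using the shoelace formula, 2A = |((-5)·(-1) − 1·0) + (1·16 − 16·(-1)) + (16·0 − (-5)·16)| = 117, so the area is 117/2.
Along each edge there are gcd(|Δx|,|Δy|)+1 lattice points, so counting each shared vertex once the boundary has gcd(6,1) + gcd(15,17) + gcd(21,16) = 1+1+1 = 3.
Pick's theorem gives I = A − B/2 + 1 = 117/2 − 3/2 + 1 = 58.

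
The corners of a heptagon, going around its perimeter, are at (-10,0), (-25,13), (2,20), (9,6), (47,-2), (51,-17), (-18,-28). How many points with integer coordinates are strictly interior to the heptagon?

1910

The shoelace formula gives twice the area as |[(-10)·13 − (-25)·0] + [(-25)·20 − 2·13] + [2·6 − 9·20] + [9·(-2) − 47·6] + [47·(-17) − 51·(-2)] + [51·(-28) − (-18)·(-17)] + [(-18)·0 − (-10)·(-28)]| = 3835, so the area is 3835/2.
Summing gcd(|Δx|,|Δy|) over the edges gives the boundary count: gcd(15,13) + gcd(27,7) + gcd(7,14) + gcd(38,8) + gcd(4,15) + gcd(69,11) + gcd(8,28) = 1+1+7+2+1+1+4 = 17.
By Pick's theorem A = I + B/2 − 1, so I = 3835/2 − 17/2 + 1 = 1910.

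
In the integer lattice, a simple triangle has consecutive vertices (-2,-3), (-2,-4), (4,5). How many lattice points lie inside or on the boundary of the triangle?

7

The shoelace formula gives twice the area as |[(-2)·(-4) − (-2)·(-3)] + [(-2)·5 − 4·(-4)] + [4·(-3) − (-2)·5]| = 6, so the area is 3.
Summing gcd(|Δx|,|Δy|) over the edges gives the boundary count: gcd(0,1) + gcd(6,9) + gcd(6,8) = 1+3+2 = 6.
Pick's theorem gives I = A − B/2 + 1 = 3 − 6/2 + 1 = 1, so the closed region contains I + B = 1 + 6 = 7 lattice points.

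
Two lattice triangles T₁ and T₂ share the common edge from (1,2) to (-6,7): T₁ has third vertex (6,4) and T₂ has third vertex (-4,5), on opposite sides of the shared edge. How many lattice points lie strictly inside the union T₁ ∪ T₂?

The union is the simple quadrilateral with vertices (1,2), (6,4), (-6,7), (-4,5) in order.
The shoelace formula gives twice the area as |(1·4 − 6·2) + (6·7 − (-6)·4) + ((-6)·5 − (-4)·7) + ((-4)·2 − 1·5)| = 43, so the area is 21.5.
Along each edge there are gcd(|Δx|,|Δy|)+1 lattice points, so counting each shared vertex once the boundary has gcd(5,2) + gcd(12,3) + gcd(2,2) + gcd(5,3) = 1+3+2+1 = 7.
By Pick's theorem I = A − B/2 + 1 = 21.5 − 7/2 + 1 = 19.

19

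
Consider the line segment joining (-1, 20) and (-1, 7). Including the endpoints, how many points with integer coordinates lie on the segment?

14

The number of lattice points on a segment between lattice points is gcd(|Δx|,|Δy|) + 1 = gcd(0,13) + 1 = 13 + 1 = 14.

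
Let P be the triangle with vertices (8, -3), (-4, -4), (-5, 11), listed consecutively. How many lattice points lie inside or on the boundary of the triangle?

Using the shoelace formula, 2A = |[8·(-4) − (-4)·(-3)] + [(-4)·11 − (-5)·(-4)] + [(-5)·(-3) − 8·11]| = 181, so the area is 90.5.
Along each edge there are gcd(|Δx|,|Δy|)+1 lattice points, so counting each shared vertex once the boundary has gcd(12,1) + gcd(1,15) + gcd(13,14) = 1+1+1 = 3.
Pick's theorem gives I = A − B/2 + 1 = 90.5 − 3/2 + 1 = 90, so the closed region contains I + B = 90 + 3 = 93 lattice points.

93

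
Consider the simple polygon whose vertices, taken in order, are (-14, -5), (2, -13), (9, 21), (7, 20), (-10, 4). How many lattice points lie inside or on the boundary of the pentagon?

366

By the shoelace formula, twice the signed area is |[(-14)·(-13) − 2·(-5)] + [2·21 − 9·(-13)] + [9·20 − 7·21] + [7·4 − (-10)·20] + [(-10)·(-5) − (-14)·4]| = 718, so the area is 359.
The number of boundary lattice points is Σ gcd(|Δx|,|Δy|) = gcd(16,8) + gcd(7,34) + gcd(2,1) + gcd(17,16) + gcd(4,9) = 8+1+1+1+1 = 12.
Pick's theorem gives I = A − B/2 + 1 = 359 − 12/2 + 1 = 354, so the closed region contains I + B = 354 + 12 = 366 lattice points.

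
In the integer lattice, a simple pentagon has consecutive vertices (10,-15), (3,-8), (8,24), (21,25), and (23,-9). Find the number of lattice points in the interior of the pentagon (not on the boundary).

606

Using the shoelace formula, 2A = |(10·(-8) − 3·(-15)) + (3·24 − 8·(-8)) + (8·25 − 21·24) + (21·(-9) − 23·25) + (23·(-15) − 10·(-9))| = 1222, so the area is 611.
Along each edge there are gcd(|Δx|,|Δy|)+1 lattice points, so counting each shared vertex once the boundary has gcd(7,7) + gcd(5,32) + gcd(13,1) + gcd(2,34) + gcd(13,6) = 7+1+1+2+1 = 12.
Pick's theorem gives I = A − B/2 + 1 = 611 − 12/2 + 1 = 606.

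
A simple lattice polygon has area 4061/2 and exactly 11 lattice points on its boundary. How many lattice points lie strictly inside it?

Pick's theorem A = I + B/2 − 1 rearranges to I = A − B/2 + 1 = 4061/2 − 11/2 + 1 = 2026.

2026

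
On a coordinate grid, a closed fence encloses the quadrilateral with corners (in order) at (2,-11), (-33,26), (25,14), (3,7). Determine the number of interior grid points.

The shoelace formula gives twice the area as |[2·26 − (-33)·(-11)] + [(-33)·14 − 25·26] + [25·7 − 3·14] + [3·(-11) − 2·7]| = 1337, so the area is 1337/2.
Along each edge there are gcd(|Δx|,|Δy|)+1 lattice points, so counting each shared vertex once the boundary has gcd(35,37) + gcd(58,12) + gcd(22,7) + gcd(1,18) = 1+2+1+1 = 5.
Pick's theorem gives I = A − B/2 + 1 = 1337/2 − 5/2 + 1 = 667.

667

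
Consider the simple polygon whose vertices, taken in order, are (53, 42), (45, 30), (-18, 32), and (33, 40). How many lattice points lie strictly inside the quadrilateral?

412

Using the shoelace formula, 2A = |[53·30 − 45·42] + [45·32 − (-18)·30] + [(-18)·40 − 33·32] + [33·42 − 53·40]| = 830, so the area is 415.
Summing gcd(|Δx|,|Δy|) over the edges gives the boundary count: gcd(8,12) + gcd(63,2) + gcd(51,8) + gcd(20,2) = 4+1+1+2 = 8.
Pick's theorem gives I = A − B/2 + 1 = 415 − 8/2 + 1 = 412.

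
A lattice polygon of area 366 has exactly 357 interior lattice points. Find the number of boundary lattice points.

Pick's theorem gives A = I + B/2 − 1, so B = 2(A − I + 1) = 2(366 − 357 + 1) = 20.

20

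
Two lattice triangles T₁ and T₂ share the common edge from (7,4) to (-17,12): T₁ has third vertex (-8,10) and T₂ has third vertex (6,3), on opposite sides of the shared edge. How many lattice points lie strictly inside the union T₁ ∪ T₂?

26

The union is the simple quadrilateral with vertices (7,4), (-8,10), (-17,12), (6,3) in order.
The shoelace formula gives twice the area as |[7·10 − (-8)·4] + [(-8)·12 − (-17)·10] + [(-17)·3 − 6·12] + [6·4 − 7·3]| = 56, so the area is 28.
Summing gcd(|Δx|,|Δy|) over the edges gives the boundary count: gcd(15,6) + gcd(9,2) + gcd(23,9) + gcd(1,1) = 3+1+1+1 = 6.
By Pick's theorem I = A − B/2 + 1 = 28 − 6/2 + 1 = 26.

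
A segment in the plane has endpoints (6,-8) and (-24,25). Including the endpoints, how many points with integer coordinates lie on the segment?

The number of lattice points on a segment between lattice points is gcd(|Δx|,|Δy|) + 1 = gcd(30,33) + 1 = 3 + 1 = 4.

4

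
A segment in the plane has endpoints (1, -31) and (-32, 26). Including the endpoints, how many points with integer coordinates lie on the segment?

The number of lattice points on a segment between lattice points is gcd(|Δx|,|Δy|) + 1 = gcd(33,57) + 1 = 3 + 1 = 4.

4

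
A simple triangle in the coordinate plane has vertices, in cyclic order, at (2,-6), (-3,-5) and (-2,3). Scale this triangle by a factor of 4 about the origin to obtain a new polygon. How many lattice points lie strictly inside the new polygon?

Using the shoelace formula, 2A = |[2·(-5) − (-3)·(-6)] + [(-3)·3 − (-2)·(-5)] + [(-2)·(-6) − 2·3]| = 41, so the area is 41/2.
Along each edge there are gcd(|Δx|,|Δy|)+1 lattice points, so counting each shared vertex once the boundary has gcd(5,1) + gcd(1,8) + gcd(4,9) = 1+1+1 = 3.
Scaling by 4 multiplies the area by 4² = 16 (so the new area is 328) and multiplies the boundary lattice-point count by 4, giving 12.
By Pick's theorem, the interior count of the dilated polygon is 328 − 12/2 + 1 = 323.

323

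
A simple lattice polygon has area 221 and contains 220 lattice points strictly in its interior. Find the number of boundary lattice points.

Pick's theorem gives A = I + B/2 − 1, so B = 2(A − I + 1) = 2(221 − 220 + 1) = 4.

4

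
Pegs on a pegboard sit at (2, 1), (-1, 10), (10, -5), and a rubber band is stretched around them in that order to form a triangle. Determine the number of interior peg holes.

25

By the shoelace formula, twice the signed area is |[2·10 − (-1)·1] + [(-1)·(-5) − 10·10] + [10·1 − 2·(-5)]| = 54, so the area is 27.
The number of boundary lattice points is Σ gcd(|Δx|,|Δy|) = gcd(3,9) + gcd(11,15) + gcd(8,6) = 3+1+2 = 6.
By Pick's theorem A = I + B/2 − 1, so I = 27 − 6/2 + 1 = 25.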